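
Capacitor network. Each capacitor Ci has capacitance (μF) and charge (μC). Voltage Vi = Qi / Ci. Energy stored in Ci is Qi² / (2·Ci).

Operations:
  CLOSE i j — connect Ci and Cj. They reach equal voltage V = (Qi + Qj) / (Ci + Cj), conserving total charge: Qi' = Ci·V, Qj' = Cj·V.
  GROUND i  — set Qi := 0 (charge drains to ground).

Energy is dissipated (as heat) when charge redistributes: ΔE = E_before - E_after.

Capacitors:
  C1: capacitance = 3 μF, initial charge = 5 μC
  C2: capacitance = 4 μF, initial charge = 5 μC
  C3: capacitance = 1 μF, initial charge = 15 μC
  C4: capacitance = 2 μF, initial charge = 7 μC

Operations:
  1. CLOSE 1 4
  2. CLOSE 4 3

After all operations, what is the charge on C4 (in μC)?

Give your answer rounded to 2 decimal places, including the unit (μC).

Answer: 13.20 μC

Derivation:
Initial: C1(3μF, Q=5μC, V=1.67V), C2(4μF, Q=5μC, V=1.25V), C3(1μF, Q=15μC, V=15.00V), C4(2μF, Q=7μC, V=3.50V)
Op 1: CLOSE 1-4: Q_total=12.00, C_total=5.00, V=2.40; Q1=7.20, Q4=4.80; dissipated=2.017
Op 2: CLOSE 4-3: Q_total=19.80, C_total=3.00, V=6.60; Q4=13.20, Q3=6.60; dissipated=52.920
Final charges: Q1=7.20, Q2=5.00, Q3=6.60, Q4=13.20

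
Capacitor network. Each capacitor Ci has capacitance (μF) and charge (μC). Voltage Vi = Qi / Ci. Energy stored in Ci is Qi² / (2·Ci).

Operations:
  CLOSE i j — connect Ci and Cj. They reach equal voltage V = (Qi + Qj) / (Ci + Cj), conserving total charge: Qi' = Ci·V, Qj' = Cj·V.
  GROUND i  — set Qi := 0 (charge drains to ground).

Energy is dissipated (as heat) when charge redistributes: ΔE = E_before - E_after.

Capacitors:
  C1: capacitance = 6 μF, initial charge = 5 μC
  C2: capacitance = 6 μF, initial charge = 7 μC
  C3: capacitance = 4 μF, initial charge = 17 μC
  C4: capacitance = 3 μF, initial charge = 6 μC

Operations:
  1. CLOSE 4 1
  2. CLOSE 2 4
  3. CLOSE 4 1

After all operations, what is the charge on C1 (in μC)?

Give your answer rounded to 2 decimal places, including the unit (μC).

Answer: 7.26 μC

Derivation:
Initial: C1(6μF, Q=5μC, V=0.83V), C2(6μF, Q=7μC, V=1.17V), C3(4μF, Q=17μC, V=4.25V), C4(3μF, Q=6μC, V=2.00V)
Op 1: CLOSE 4-1: Q_total=11.00, C_total=9.00, V=1.22; Q4=3.67, Q1=7.33; dissipated=1.361
Op 2: CLOSE 2-4: Q_total=10.67, C_total=9.00, V=1.19; Q2=7.11, Q4=3.56; dissipated=0.003
Op 3: CLOSE 4-1: Q_total=10.89, C_total=9.00, V=1.21; Q4=3.63, Q1=7.26; dissipated=0.001
Final charges: Q1=7.26, Q2=7.11, Q3=17.00, Q4=3.63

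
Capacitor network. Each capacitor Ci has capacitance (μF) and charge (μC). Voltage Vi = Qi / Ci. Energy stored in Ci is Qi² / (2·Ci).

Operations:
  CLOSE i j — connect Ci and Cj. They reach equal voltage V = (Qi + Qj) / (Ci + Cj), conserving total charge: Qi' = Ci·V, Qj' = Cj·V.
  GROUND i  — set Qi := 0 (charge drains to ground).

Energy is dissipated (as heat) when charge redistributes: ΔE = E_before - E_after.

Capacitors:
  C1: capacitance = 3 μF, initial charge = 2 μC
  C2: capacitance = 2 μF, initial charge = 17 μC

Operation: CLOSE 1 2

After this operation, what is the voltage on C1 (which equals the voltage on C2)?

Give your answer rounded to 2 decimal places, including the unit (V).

Initial: C1(3μF, Q=2μC, V=0.67V), C2(2μF, Q=17μC, V=8.50V)
Op 1: CLOSE 1-2: Q_total=19.00, C_total=5.00, V=3.80; Q1=11.40, Q2=7.60; dissipated=36.817

Answer: 3.80 V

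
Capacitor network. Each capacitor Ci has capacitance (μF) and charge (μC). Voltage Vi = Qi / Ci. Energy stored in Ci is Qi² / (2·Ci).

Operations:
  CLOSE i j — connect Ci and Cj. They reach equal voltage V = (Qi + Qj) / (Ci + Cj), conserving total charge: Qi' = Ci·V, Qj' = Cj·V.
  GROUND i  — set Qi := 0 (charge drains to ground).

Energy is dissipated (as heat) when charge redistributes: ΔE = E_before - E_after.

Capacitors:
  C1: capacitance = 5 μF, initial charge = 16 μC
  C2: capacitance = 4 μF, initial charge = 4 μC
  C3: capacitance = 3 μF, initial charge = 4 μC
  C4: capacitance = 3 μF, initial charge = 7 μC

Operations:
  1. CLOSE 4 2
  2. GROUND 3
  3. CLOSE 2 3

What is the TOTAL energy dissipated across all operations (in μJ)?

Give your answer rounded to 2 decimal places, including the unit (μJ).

Answer: 6.31 μJ

Derivation:
Initial: C1(5μF, Q=16μC, V=3.20V), C2(4μF, Q=4μC, V=1.00V), C3(3μF, Q=4μC, V=1.33V), C4(3μF, Q=7μC, V=2.33V)
Op 1: CLOSE 4-2: Q_total=11.00, C_total=7.00, V=1.57; Q4=4.71, Q2=6.29; dissipated=1.524
Op 2: GROUND 3: Q3=0; energy lost=2.667
Op 3: CLOSE 2-3: Q_total=6.29, C_total=7.00, V=0.90; Q2=3.59, Q3=2.69; dissipated=2.117
Total dissipated: 6.307 μJ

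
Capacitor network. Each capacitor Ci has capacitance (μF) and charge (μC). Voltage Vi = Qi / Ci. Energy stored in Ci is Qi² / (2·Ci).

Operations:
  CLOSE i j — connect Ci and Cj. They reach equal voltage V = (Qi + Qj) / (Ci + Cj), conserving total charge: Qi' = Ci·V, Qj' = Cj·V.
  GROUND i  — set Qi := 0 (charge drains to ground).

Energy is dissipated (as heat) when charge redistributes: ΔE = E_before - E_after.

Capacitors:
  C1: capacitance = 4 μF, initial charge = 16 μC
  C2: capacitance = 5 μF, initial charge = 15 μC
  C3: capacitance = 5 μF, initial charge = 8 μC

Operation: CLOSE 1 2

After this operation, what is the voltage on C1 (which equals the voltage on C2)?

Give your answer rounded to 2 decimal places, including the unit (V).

Initial: C1(4μF, Q=16μC, V=4.00V), C2(5μF, Q=15μC, V=3.00V), C3(5μF, Q=8μC, V=1.60V)
Op 1: CLOSE 1-2: Q_total=31.00, C_total=9.00, V=3.44; Q1=13.78, Q2=17.22; dissipated=1.111

Answer: 3.44 V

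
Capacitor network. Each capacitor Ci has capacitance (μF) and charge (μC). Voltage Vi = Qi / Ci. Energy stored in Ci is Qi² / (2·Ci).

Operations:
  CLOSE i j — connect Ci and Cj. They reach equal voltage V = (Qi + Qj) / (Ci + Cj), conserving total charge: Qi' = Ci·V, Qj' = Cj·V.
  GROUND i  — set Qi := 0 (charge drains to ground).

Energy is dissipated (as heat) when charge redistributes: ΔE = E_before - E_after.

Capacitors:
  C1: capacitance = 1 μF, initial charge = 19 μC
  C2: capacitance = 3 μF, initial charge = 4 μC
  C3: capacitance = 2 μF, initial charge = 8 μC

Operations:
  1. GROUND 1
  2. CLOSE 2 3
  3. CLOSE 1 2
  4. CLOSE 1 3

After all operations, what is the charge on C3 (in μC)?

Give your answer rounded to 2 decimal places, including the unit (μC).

Initial: C1(1μF, Q=19μC, V=19.00V), C2(3μF, Q=4μC, V=1.33V), C3(2μF, Q=8μC, V=4.00V)
Op 1: GROUND 1: Q1=0; energy lost=180.500
Op 2: CLOSE 2-3: Q_total=12.00, C_total=5.00, V=2.40; Q2=7.20, Q3=4.80; dissipated=4.267
Op 3: CLOSE 1-2: Q_total=7.20, C_total=4.00, V=1.80; Q1=1.80, Q2=5.40; dissipated=2.160
Op 4: CLOSE 1-3: Q_total=6.60, C_total=3.00, V=2.20; Q1=2.20, Q3=4.40; dissipated=0.120
Final charges: Q1=2.20, Q2=5.40, Q3=4.40

Answer: 4.40 μC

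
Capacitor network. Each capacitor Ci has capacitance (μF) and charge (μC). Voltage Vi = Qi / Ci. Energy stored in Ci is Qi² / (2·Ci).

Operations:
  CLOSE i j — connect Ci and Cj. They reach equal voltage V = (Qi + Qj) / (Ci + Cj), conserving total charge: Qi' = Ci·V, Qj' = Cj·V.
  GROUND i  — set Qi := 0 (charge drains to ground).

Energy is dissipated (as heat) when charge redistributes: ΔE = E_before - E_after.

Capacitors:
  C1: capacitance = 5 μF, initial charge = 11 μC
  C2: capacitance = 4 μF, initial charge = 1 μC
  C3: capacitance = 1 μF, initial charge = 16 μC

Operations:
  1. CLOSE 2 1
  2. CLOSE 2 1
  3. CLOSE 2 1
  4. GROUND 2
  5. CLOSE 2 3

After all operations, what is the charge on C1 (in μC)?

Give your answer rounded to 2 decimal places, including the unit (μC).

Answer: 6.67 μC

Derivation:
Initial: C1(5μF, Q=11μC, V=2.20V), C2(4μF, Q=1μC, V=0.25V), C3(1μF, Q=16μC, V=16.00V)
Op 1: CLOSE 2-1: Q_total=12.00, C_total=9.00, V=1.33; Q2=5.33, Q1=6.67; dissipated=4.225
Op 2: CLOSE 2-1: Q_total=12.00, C_total=9.00, V=1.33; Q2=5.33, Q1=6.67; dissipated=0.000
Op 3: CLOSE 2-1: Q_total=12.00, C_total=9.00, V=1.33; Q2=5.33, Q1=6.67; dissipated=0.000
Op 4: GROUND 2: Q2=0; energy lost=3.556
Op 5: CLOSE 2-3: Q_total=16.00, C_total=5.00, V=3.20; Q2=12.80, Q3=3.20; dissipated=102.400
Final charges: Q1=6.67, Q2=12.80, Q3=3.20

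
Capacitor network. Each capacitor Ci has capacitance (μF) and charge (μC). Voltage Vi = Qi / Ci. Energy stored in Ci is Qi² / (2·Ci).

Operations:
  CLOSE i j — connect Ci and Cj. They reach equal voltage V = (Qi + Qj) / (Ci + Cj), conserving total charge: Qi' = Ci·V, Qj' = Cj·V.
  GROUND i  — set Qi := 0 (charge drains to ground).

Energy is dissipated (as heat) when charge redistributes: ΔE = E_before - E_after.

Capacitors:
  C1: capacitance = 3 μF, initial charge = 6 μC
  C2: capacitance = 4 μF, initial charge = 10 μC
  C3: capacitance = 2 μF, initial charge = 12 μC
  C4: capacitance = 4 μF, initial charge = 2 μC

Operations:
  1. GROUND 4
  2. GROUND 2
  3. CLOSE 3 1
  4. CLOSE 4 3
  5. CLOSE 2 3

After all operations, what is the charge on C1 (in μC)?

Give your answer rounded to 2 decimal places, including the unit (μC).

Initial: C1(3μF, Q=6μC, V=2.00V), C2(4μF, Q=10μC, V=2.50V), C3(2μF, Q=12μC, V=6.00V), C4(4μF, Q=2μC, V=0.50V)
Op 1: GROUND 4: Q4=0; energy lost=0.500
Op 2: GROUND 2: Q2=0; energy lost=12.500
Op 3: CLOSE 3-1: Q_total=18.00, C_total=5.00, V=3.60; Q3=7.20, Q1=10.80; dissipated=9.600
Op 4: CLOSE 4-3: Q_total=7.20, C_total=6.00, V=1.20; Q4=4.80, Q3=2.40; dissipated=8.640
Op 5: CLOSE 2-3: Q_total=2.40, C_total=6.00, V=0.40; Q2=1.60, Q3=0.80; dissipated=0.960
Final charges: Q1=10.80, Q2=1.60, Q3=0.80, Q4=4.80

Answer: 10.80 μC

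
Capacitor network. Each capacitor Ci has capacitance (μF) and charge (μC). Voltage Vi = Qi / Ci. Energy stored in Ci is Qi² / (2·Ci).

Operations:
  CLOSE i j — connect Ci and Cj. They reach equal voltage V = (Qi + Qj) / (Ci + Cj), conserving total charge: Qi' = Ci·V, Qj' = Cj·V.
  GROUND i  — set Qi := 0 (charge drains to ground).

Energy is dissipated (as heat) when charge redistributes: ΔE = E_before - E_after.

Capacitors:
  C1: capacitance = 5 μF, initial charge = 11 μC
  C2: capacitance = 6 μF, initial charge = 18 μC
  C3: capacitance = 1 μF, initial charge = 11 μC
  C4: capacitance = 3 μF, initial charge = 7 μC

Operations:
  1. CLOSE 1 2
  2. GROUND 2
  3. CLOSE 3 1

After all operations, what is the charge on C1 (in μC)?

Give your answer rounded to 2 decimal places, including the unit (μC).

Answer: 20.15 μC

Derivation:
Initial: C1(5μF, Q=11μC, V=2.20V), C2(6μF, Q=18μC, V=3.00V), C3(1μF, Q=11μC, V=11.00V), C4(3μF, Q=7μC, V=2.33V)
Op 1: CLOSE 1-2: Q_total=29.00, C_total=11.00, V=2.64; Q1=13.18, Q2=15.82; dissipated=0.873
Op 2: GROUND 2: Q2=0; energy lost=20.851
Op 3: CLOSE 3-1: Q_total=24.18, C_total=6.00, V=4.03; Q3=4.03, Q1=20.15; dissipated=29.146
Final charges: Q1=20.15, Q2=0.00, Q3=4.03, Q4=7.00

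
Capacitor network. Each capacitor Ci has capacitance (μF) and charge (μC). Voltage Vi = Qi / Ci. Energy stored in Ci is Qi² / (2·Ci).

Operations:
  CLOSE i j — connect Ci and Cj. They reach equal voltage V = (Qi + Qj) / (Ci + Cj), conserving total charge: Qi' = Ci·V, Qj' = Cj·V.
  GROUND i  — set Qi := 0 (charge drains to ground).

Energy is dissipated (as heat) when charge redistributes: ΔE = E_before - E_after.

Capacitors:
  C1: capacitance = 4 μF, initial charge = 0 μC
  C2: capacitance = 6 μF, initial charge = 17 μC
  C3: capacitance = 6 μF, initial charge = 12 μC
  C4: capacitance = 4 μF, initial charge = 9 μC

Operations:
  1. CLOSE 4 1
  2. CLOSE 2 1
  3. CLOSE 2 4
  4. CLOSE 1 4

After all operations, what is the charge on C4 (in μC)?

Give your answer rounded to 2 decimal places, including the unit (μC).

Initial: C1(4μF, Q=0μC, V=0.00V), C2(6μF, Q=17μC, V=2.83V), C3(6μF, Q=12μC, V=2.00V), C4(4μF, Q=9μC, V=2.25V)
Op 1: CLOSE 4-1: Q_total=9.00, C_total=8.00, V=1.12; Q4=4.50, Q1=4.50; dissipated=5.062
Op 2: CLOSE 2-1: Q_total=21.50, C_total=10.00, V=2.15; Q2=12.90, Q1=8.60; dissipated=3.502
Op 3: CLOSE 2-4: Q_total=17.40, C_total=10.00, V=1.74; Q2=10.44, Q4=6.96; dissipated=1.261
Op 4: CLOSE 1-4: Q_total=15.56, C_total=8.00, V=1.95; Q1=7.78, Q4=7.78; dissipated=0.168
Final charges: Q1=7.78, Q2=10.44, Q3=12.00, Q4=7.78

Answer: 7.78 μC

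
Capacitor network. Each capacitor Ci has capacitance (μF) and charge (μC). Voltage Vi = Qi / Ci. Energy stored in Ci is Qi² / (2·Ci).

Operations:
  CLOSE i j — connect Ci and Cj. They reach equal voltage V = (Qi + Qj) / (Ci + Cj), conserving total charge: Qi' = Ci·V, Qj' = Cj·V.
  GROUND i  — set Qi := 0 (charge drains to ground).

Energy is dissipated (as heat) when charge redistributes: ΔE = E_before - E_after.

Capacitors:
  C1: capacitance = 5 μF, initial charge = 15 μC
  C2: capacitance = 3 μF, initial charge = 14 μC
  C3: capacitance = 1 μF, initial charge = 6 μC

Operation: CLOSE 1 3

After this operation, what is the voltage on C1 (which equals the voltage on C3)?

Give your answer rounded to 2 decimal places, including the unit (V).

Answer: 3.50 V

Derivation:
Initial: C1(5μF, Q=15μC, V=3.00V), C2(3μF, Q=14μC, V=4.67V), C3(1μF, Q=6μC, V=6.00V)
Op 1: CLOSE 1-3: Q_total=21.00, C_total=6.00, V=3.50; Q1=17.50, Q3=3.50; dissipated=3.750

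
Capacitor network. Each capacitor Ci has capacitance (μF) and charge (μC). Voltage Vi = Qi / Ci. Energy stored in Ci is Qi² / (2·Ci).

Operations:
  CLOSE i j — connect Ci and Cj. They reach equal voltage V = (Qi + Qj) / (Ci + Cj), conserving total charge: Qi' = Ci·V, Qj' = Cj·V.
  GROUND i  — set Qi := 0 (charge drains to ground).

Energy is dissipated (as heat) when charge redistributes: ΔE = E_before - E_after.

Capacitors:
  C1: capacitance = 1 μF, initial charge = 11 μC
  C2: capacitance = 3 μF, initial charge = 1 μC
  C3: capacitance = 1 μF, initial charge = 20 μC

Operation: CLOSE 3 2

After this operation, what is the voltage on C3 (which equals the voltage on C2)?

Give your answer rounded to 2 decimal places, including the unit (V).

Initial: C1(1μF, Q=11μC, V=11.00V), C2(3μF, Q=1μC, V=0.33V), C3(1μF, Q=20μC, V=20.00V)
Op 1: CLOSE 3-2: Q_total=21.00, C_total=4.00, V=5.25; Q3=5.25, Q2=15.75; dissipated=145.042

Answer: 5.25 V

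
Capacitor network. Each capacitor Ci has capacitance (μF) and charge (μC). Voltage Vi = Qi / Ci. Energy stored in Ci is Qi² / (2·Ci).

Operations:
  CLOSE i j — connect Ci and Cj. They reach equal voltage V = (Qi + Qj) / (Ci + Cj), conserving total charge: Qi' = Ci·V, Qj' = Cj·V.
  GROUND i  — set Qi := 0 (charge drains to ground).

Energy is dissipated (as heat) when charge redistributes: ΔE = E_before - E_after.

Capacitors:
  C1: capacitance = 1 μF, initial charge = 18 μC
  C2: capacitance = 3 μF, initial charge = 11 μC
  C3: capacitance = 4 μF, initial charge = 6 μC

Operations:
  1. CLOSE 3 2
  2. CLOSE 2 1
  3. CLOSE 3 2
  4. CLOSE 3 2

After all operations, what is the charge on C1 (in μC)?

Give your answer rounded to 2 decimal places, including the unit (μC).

Initial: C1(1μF, Q=18μC, V=18.00V), C2(3μF, Q=11μC, V=3.67V), C3(4μF, Q=6μC, V=1.50V)
Op 1: CLOSE 3-2: Q_total=17.00, C_total=7.00, V=2.43; Q3=9.71, Q2=7.29; dissipated=4.024
Op 2: CLOSE 2-1: Q_total=25.29, C_total=4.00, V=6.32; Q2=18.96, Q1=6.32; dissipated=90.926
Op 3: CLOSE 3-2: Q_total=28.68, C_total=7.00, V=4.10; Q3=16.39, Q2=12.29; dissipated=12.989
Op 4: CLOSE 3-2: Q_total=28.68, C_total=7.00, V=4.10; Q3=16.39, Q2=12.29; dissipated=0.000
Final charges: Q1=6.32, Q2=12.29, Q3=16.39

Answer: 6.32 μC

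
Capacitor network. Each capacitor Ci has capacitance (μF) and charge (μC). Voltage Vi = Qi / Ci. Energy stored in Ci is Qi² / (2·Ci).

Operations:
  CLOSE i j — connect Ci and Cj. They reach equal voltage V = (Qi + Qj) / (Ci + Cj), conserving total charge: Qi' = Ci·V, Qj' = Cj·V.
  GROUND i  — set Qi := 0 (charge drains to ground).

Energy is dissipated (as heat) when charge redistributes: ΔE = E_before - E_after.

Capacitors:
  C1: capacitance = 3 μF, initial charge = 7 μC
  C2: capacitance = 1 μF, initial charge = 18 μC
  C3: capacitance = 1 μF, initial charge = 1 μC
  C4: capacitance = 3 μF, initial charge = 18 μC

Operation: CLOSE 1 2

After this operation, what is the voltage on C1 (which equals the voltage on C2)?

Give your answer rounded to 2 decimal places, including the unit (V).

Initial: C1(3μF, Q=7μC, V=2.33V), C2(1μF, Q=18μC, V=18.00V), C3(1μF, Q=1μC, V=1.00V), C4(3μF, Q=18μC, V=6.00V)
Op 1: CLOSE 1-2: Q_total=25.00, C_total=4.00, V=6.25; Q1=18.75, Q2=6.25; dissipated=92.042

Answer: 6.25 V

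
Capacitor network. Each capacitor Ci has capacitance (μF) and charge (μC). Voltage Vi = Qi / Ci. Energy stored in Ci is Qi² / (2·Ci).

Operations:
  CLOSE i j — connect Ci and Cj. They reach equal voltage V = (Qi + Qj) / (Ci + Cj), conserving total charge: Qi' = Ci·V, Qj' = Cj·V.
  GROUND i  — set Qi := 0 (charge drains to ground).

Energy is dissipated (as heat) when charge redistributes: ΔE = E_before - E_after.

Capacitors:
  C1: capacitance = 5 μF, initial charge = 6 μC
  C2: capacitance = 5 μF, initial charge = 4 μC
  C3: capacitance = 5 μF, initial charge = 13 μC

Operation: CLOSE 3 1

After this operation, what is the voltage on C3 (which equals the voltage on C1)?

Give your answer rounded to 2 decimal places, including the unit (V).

Initial: C1(5μF, Q=6μC, V=1.20V), C2(5μF, Q=4μC, V=0.80V), C3(5μF, Q=13μC, V=2.60V)
Op 1: CLOSE 3-1: Q_total=19.00, C_total=10.00, V=1.90; Q3=9.50, Q1=9.50; dissipated=2.450

Answer: 1.90 V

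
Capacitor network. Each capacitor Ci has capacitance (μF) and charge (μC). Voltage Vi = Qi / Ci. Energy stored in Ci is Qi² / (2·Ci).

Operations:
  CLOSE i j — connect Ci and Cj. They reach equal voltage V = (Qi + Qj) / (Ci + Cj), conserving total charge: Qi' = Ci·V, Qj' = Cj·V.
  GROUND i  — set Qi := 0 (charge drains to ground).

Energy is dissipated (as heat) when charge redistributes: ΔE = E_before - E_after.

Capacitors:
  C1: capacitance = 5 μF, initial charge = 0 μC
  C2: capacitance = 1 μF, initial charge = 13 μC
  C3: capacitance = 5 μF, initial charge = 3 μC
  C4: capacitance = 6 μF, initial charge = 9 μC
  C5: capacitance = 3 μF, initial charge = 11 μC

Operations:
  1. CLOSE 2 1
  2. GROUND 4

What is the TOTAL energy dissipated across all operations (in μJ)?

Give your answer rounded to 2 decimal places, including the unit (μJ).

Initial: C1(5μF, Q=0μC, V=0.00V), C2(1μF, Q=13μC, V=13.00V), C3(5μF, Q=3μC, V=0.60V), C4(6μF, Q=9μC, V=1.50V), C5(3μF, Q=11μC, V=3.67V)
Op 1: CLOSE 2-1: Q_total=13.00, C_total=6.00, V=2.17; Q2=2.17, Q1=10.83; dissipated=70.417
Op 2: GROUND 4: Q4=0; energy lost=6.750
Total dissipated: 77.167 μJ

Answer: 77.17 μJ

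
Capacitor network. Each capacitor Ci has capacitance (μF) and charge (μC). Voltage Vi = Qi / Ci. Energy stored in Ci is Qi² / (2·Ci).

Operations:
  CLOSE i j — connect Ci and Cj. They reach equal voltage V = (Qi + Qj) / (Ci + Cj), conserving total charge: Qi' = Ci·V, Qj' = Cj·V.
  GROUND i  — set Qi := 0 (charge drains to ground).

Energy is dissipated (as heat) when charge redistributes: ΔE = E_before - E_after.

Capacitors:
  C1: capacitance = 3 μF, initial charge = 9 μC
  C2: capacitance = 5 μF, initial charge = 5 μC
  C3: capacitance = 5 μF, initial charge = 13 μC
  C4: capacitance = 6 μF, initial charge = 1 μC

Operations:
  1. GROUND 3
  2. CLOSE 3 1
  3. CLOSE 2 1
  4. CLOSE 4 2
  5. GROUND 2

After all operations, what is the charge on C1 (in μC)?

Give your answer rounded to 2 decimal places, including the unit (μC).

Answer: 3.14 μC

Derivation:
Initial: C1(3μF, Q=9μC, V=3.00V), C2(5μF, Q=5μC, V=1.00V), C3(5μF, Q=13μC, V=2.60V), C4(6μF, Q=1μC, V=0.17V)
Op 1: GROUND 3: Q3=0; energy lost=16.900
Op 2: CLOSE 3-1: Q_total=9.00, C_total=8.00, V=1.12; Q3=5.62, Q1=3.38; dissipated=8.438
Op 3: CLOSE 2-1: Q_total=8.38, C_total=8.00, V=1.05; Q2=5.23, Q1=3.14; dissipated=0.015
Op 4: CLOSE 4-2: Q_total=6.23, C_total=11.00, V=0.57; Q4=3.40, Q2=2.83; dissipated=1.057
Op 5: GROUND 2: Q2=0; energy lost=0.803
Final charges: Q1=3.14, Q2=0.00, Q3=5.62, Q4=3.40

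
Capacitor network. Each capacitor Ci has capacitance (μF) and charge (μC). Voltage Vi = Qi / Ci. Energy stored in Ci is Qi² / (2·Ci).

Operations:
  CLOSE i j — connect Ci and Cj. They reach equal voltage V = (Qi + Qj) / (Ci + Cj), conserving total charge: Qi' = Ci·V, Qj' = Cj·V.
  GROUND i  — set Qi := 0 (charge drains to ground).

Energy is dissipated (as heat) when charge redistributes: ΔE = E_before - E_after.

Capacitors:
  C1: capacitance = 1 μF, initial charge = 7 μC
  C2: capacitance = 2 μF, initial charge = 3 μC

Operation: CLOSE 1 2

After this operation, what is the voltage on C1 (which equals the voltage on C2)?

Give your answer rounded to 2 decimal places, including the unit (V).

Answer: 3.33 V

Derivation:
Initial: C1(1μF, Q=7μC, V=7.00V), C2(2μF, Q=3μC, V=1.50V)
Op 1: CLOSE 1-2: Q_total=10.00, C_total=3.00, V=3.33; Q1=3.33, Q2=6.67; dissipated=10.083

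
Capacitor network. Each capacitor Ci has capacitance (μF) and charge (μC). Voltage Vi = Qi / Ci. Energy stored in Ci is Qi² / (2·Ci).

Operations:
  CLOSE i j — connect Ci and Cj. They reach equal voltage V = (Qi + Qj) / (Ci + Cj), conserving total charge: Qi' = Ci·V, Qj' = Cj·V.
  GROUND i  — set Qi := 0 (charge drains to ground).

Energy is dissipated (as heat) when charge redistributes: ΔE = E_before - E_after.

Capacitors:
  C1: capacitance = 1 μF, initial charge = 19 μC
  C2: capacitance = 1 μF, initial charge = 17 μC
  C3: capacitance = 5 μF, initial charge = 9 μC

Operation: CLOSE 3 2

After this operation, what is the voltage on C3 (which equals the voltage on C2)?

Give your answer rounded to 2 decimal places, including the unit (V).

Initial: C1(1μF, Q=19μC, V=19.00V), C2(1μF, Q=17μC, V=17.00V), C3(5μF, Q=9μC, V=1.80V)
Op 1: CLOSE 3-2: Q_total=26.00, C_total=6.00, V=4.33; Q3=21.67, Q2=4.33; dissipated=96.267

Answer: 4.33 V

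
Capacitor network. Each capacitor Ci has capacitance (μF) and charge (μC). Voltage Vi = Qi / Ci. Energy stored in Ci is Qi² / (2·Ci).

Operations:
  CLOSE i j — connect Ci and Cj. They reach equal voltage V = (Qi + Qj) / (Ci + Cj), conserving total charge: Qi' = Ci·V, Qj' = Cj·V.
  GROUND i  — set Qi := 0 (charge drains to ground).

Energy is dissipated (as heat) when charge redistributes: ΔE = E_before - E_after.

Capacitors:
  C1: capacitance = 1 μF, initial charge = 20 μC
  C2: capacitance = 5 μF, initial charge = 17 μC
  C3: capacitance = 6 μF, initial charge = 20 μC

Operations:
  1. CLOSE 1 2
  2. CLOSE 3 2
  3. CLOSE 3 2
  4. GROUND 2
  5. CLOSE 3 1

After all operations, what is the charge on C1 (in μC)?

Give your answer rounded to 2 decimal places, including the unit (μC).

Initial: C1(1μF, Q=20μC, V=20.00V), C2(5μF, Q=17μC, V=3.40V), C3(6μF, Q=20μC, V=3.33V)
Op 1: CLOSE 1-2: Q_total=37.00, C_total=6.00, V=6.17; Q1=6.17, Q2=30.83; dissipated=114.817
Op 2: CLOSE 3-2: Q_total=50.83, C_total=11.00, V=4.62; Q3=27.73, Q2=23.11; dissipated=10.947
Op 3: CLOSE 3-2: Q_total=50.83, C_total=11.00, V=4.62; Q3=27.73, Q2=23.11; dissipated=0.000
Op 4: GROUND 2: Q2=0; energy lost=53.389
Op 5: CLOSE 3-1: Q_total=33.89, C_total=7.00, V=4.84; Q3=29.05, Q1=4.84; dissipated=1.024
Final charges: Q1=4.84, Q2=0.00, Q3=29.05

Answer: 4.84 μC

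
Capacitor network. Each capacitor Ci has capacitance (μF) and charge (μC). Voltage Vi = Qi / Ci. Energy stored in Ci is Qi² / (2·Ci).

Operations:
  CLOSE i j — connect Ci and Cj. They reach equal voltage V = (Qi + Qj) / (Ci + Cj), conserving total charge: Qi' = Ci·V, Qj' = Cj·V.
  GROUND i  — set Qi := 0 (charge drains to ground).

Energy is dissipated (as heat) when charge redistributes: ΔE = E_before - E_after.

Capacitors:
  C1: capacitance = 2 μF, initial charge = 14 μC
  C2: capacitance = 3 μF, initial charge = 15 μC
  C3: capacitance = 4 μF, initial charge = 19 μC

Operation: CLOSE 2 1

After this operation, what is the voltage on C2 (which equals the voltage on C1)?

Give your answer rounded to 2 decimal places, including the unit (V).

Answer: 5.80 V

Derivation:
Initial: C1(2μF, Q=14μC, V=7.00V), C2(3μF, Q=15μC, V=5.00V), C3(4μF, Q=19μC, V=4.75V)
Op 1: CLOSE 2-1: Q_total=29.00, C_total=5.00, V=5.80; Q2=17.40, Q1=11.60; dissipated=2.400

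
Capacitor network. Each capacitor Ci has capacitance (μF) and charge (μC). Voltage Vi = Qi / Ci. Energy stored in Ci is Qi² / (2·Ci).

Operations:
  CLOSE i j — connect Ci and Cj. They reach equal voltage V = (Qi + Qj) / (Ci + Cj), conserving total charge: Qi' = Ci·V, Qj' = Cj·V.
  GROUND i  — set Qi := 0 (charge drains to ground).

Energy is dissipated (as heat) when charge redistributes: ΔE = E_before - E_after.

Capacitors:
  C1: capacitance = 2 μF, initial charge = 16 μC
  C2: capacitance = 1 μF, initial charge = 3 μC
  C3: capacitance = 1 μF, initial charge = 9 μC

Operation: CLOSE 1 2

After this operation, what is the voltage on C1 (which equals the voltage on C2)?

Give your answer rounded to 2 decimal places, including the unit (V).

Answer: 6.33 V

Derivation:
Initial: C1(2μF, Q=16μC, V=8.00V), C2(1μF, Q=3μC, V=3.00V), C3(1μF, Q=9μC, V=9.00V)
Op 1: CLOSE 1-2: Q_total=19.00, C_total=3.00, V=6.33; Q1=12.67, Q2=6.33; dissipated=8.333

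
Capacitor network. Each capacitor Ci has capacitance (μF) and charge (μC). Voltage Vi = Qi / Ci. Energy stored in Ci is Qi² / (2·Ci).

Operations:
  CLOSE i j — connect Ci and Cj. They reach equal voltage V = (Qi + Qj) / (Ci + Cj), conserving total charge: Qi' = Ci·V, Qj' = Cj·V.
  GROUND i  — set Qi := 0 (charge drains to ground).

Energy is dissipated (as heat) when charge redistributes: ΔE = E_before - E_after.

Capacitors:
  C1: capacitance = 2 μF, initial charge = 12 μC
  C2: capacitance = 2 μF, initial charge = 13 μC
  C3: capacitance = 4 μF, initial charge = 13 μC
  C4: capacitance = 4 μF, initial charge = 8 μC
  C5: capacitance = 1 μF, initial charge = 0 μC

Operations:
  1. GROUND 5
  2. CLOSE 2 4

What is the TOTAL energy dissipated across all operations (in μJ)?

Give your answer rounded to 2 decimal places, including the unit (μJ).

Initial: C1(2μF, Q=12μC, V=6.00V), C2(2μF, Q=13μC, V=6.50V), C3(4μF, Q=13μC, V=3.25V), C4(4μF, Q=8μC, V=2.00V), C5(1μF, Q=0μC, V=0.00V)
Op 1: GROUND 5: Q5=0; energy lost=0.000
Op 2: CLOSE 2-4: Q_total=21.00, C_total=6.00, V=3.50; Q2=7.00, Q4=14.00; dissipated=13.500
Total dissipated: 13.500 μJ

Answer: 13.50 μJ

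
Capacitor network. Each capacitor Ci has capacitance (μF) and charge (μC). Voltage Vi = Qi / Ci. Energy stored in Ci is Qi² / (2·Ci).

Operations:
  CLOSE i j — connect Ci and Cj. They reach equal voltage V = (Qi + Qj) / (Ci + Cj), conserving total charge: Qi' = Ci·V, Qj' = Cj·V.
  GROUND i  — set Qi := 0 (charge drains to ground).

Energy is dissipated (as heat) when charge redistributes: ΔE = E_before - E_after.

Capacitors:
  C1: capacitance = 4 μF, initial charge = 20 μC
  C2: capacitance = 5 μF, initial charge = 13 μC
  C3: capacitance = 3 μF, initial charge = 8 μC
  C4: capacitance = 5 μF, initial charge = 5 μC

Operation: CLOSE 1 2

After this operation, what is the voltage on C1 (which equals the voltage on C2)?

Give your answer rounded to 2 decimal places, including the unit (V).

Initial: C1(4μF, Q=20μC, V=5.00V), C2(5μF, Q=13μC, V=2.60V), C3(3μF, Q=8μC, V=2.67V), C4(5μF, Q=5μC, V=1.00V)
Op 1: CLOSE 1-2: Q_total=33.00, C_total=9.00, V=3.67; Q1=14.67, Q2=18.33; dissipated=6.400

Answer: 3.67 V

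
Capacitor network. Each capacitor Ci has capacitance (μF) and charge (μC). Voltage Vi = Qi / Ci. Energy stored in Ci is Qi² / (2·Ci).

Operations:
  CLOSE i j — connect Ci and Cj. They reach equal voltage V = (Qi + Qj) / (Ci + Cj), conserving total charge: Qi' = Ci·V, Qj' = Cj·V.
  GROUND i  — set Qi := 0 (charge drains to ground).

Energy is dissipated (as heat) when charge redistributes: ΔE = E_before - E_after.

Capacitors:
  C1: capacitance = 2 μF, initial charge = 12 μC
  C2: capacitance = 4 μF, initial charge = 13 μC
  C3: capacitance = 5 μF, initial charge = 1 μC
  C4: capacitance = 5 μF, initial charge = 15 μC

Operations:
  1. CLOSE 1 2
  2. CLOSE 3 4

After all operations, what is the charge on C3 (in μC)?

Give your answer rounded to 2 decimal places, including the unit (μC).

Initial: C1(2μF, Q=12μC, V=6.00V), C2(4μF, Q=13μC, V=3.25V), C3(5μF, Q=1μC, V=0.20V), C4(5μF, Q=15μC, V=3.00V)
Op 1: CLOSE 1-2: Q_total=25.00, C_total=6.00, V=4.17; Q1=8.33, Q2=16.67; dissipated=5.042
Op 2: CLOSE 3-4: Q_total=16.00, C_total=10.00, V=1.60; Q3=8.00, Q4=8.00; dissipated=9.800
Final charges: Q1=8.33, Q2=16.67, Q3=8.00, Q4=8.00

Answer: 8.00 μC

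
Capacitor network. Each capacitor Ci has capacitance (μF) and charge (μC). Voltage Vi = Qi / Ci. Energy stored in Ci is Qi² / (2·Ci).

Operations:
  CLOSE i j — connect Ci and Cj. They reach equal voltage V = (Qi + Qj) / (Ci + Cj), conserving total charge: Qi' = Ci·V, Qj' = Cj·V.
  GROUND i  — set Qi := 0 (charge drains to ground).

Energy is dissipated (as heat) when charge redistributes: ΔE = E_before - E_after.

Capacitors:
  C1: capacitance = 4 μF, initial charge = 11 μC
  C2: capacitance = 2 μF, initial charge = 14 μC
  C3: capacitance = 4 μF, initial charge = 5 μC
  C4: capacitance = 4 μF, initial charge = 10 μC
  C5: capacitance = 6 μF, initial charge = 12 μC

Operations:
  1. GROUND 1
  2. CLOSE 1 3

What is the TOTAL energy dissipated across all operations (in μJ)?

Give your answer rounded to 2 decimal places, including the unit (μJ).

Initial: C1(4μF, Q=11μC, V=2.75V), C2(2μF, Q=14μC, V=7.00V), C3(4μF, Q=5μC, V=1.25V), C4(4μF, Q=10μC, V=2.50V), C5(6μF, Q=12μC, V=2.00V)
Op 1: GROUND 1: Q1=0; energy lost=15.125
Op 2: CLOSE 1-3: Q_total=5.00, C_total=8.00, V=0.62; Q1=2.50, Q3=2.50; dissipated=1.562
Total dissipated: 16.688 μJ

Answer: 16.69 μJ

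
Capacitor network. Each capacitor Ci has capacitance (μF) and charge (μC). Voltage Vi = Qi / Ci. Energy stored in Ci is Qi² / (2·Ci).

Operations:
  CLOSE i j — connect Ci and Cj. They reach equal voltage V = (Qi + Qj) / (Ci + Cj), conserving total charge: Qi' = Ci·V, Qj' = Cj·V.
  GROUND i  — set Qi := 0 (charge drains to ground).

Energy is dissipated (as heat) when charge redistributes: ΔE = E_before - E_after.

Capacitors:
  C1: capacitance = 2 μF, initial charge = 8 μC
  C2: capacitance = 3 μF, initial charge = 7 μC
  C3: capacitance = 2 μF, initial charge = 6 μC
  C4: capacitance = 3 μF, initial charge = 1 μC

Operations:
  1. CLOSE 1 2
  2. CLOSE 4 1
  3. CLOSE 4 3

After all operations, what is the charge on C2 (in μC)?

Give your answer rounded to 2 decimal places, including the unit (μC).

Initial: C1(2μF, Q=8μC, V=4.00V), C2(3μF, Q=7μC, V=2.33V), C3(2μF, Q=6μC, V=3.00V), C4(3μF, Q=1μC, V=0.33V)
Op 1: CLOSE 1-2: Q_total=15.00, C_total=5.00, V=3.00; Q1=6.00, Q2=9.00; dissipated=1.667
Op 2: CLOSE 4-1: Q_total=7.00, C_total=5.00, V=1.40; Q4=4.20, Q1=2.80; dissipated=4.267
Op 3: CLOSE 4-3: Q_total=10.20, C_total=5.00, V=2.04; Q4=6.12, Q3=4.08; dissipated=1.536
Final charges: Q1=2.80, Q2=9.00, Q3=4.08, Q4=6.12

Answer: 9.00 μC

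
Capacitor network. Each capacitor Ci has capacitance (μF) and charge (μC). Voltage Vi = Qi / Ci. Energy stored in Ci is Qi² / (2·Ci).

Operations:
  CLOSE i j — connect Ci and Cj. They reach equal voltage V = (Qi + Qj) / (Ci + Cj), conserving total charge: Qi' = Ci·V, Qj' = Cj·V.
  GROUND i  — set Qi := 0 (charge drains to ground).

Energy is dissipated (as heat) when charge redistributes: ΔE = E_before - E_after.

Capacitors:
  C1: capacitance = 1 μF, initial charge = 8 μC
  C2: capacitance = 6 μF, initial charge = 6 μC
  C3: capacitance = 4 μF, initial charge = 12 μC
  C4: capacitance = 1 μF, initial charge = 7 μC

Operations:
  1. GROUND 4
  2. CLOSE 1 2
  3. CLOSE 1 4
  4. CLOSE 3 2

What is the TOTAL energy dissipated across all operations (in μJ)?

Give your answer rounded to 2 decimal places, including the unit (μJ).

Initial: C1(1μF, Q=8μC, V=8.00V), C2(6μF, Q=6μC, V=1.00V), C3(4μF, Q=12μC, V=3.00V), C4(1μF, Q=7μC, V=7.00V)
Op 1: GROUND 4: Q4=0; energy lost=24.500
Op 2: CLOSE 1-2: Q_total=14.00, C_total=7.00, V=2.00; Q1=2.00, Q2=12.00; dissipated=21.000
Op 3: CLOSE 1-4: Q_total=2.00, C_total=2.00, V=1.00; Q1=1.00, Q4=1.00; dissipated=1.000
Op 4: CLOSE 3-2: Q_total=24.00, C_total=10.00, V=2.40; Q3=9.60, Q2=14.40; dissipated=1.200
Total dissipated: 47.700 μJ

Answer: 47.70 μJ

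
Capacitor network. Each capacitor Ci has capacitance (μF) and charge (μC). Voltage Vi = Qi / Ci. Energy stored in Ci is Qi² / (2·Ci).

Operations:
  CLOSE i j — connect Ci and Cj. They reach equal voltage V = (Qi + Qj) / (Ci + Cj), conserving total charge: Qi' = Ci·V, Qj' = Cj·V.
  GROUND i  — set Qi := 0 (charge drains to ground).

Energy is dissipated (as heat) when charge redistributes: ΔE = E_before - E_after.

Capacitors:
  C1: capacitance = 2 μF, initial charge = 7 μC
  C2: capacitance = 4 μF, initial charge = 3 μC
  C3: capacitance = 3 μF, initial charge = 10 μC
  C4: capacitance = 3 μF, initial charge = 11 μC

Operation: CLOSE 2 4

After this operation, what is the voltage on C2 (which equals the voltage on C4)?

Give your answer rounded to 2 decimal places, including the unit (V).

Initial: C1(2μF, Q=7μC, V=3.50V), C2(4μF, Q=3μC, V=0.75V), C3(3μF, Q=10μC, V=3.33V), C4(3μF, Q=11μC, V=3.67V)
Op 1: CLOSE 2-4: Q_total=14.00, C_total=7.00, V=2.00; Q2=8.00, Q4=6.00; dissipated=7.292

Answer: 2.00 V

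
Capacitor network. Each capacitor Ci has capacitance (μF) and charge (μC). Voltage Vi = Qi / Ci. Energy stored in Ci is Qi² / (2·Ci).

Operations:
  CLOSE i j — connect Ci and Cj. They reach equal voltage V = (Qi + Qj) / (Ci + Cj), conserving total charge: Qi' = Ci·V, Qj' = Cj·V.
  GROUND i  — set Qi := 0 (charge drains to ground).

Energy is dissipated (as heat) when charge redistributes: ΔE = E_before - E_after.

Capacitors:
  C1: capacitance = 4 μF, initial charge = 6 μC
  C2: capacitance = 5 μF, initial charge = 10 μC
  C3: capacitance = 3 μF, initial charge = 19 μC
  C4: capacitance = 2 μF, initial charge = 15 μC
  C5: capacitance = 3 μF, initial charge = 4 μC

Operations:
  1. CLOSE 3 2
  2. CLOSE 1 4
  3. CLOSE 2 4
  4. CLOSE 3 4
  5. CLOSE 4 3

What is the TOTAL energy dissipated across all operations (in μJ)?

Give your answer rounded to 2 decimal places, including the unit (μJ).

Answer: 41.62 μJ

Derivation:
Initial: C1(4μF, Q=6μC, V=1.50V), C2(5μF, Q=10μC, V=2.00V), C3(3μF, Q=19μC, V=6.33V), C4(2μF, Q=15μC, V=7.50V), C5(3μF, Q=4μC, V=1.33V)
Op 1: CLOSE 3-2: Q_total=29.00, C_total=8.00, V=3.62; Q3=10.88, Q2=18.12; dissipated=17.604
Op 2: CLOSE 1-4: Q_total=21.00, C_total=6.00, V=3.50; Q1=14.00, Q4=7.00; dissipated=24.000
Op 3: CLOSE 2-4: Q_total=25.12, C_total=7.00, V=3.59; Q2=17.95, Q4=7.18; dissipated=0.011
Op 4: CLOSE 3-4: Q_total=18.05, C_total=5.00, V=3.61; Q3=10.83, Q4=7.22; dissipated=0.001
Op 5: CLOSE 4-3: Q_total=18.05, C_total=5.00, V=3.61; Q4=7.22, Q3=10.83; dissipated=0.000
Total dissipated: 41.616 μJ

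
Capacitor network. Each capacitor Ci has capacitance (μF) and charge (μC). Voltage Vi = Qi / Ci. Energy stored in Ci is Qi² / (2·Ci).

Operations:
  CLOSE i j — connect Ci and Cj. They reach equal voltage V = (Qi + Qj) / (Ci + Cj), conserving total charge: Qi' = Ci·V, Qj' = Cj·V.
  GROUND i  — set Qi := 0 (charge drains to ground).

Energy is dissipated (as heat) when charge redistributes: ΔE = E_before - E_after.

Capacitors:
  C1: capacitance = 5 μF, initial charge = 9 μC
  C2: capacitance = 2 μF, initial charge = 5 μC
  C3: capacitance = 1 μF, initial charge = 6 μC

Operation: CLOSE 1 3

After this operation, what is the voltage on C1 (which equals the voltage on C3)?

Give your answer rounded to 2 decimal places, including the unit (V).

Initial: C1(5μF, Q=9μC, V=1.80V), C2(2μF, Q=5μC, V=2.50V), C3(1μF, Q=6μC, V=6.00V)
Op 1: CLOSE 1-3: Q_total=15.00, C_total=6.00, V=2.50; Q1=12.50, Q3=2.50; dissipated=7.350

Answer: 2.50 V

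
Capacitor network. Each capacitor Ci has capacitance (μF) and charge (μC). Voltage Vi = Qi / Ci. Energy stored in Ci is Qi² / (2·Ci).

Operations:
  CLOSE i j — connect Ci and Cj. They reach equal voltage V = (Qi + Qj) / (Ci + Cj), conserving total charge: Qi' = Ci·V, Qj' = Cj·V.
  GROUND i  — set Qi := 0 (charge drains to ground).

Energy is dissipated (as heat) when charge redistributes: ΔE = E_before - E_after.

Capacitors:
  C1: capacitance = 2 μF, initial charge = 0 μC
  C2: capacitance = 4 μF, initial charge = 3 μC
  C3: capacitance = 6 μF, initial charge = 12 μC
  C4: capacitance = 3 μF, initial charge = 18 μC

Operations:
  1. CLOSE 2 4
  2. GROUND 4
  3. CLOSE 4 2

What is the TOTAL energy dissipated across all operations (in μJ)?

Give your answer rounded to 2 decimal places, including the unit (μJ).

Initial: C1(2μF, Q=0μC, V=0.00V), C2(4μF, Q=3μC, V=0.75V), C3(6μF, Q=12μC, V=2.00V), C4(3μF, Q=18μC, V=6.00V)
Op 1: CLOSE 2-4: Q_total=21.00, C_total=7.00, V=3.00; Q2=12.00, Q4=9.00; dissipated=23.625
Op 2: GROUND 4: Q4=0; energy lost=13.500
Op 3: CLOSE 4-2: Q_total=12.00, C_total=7.00, V=1.71; Q4=5.14, Q2=6.86; dissipated=7.714
Total dissipated: 44.839 μJ

Answer: 44.84 μJ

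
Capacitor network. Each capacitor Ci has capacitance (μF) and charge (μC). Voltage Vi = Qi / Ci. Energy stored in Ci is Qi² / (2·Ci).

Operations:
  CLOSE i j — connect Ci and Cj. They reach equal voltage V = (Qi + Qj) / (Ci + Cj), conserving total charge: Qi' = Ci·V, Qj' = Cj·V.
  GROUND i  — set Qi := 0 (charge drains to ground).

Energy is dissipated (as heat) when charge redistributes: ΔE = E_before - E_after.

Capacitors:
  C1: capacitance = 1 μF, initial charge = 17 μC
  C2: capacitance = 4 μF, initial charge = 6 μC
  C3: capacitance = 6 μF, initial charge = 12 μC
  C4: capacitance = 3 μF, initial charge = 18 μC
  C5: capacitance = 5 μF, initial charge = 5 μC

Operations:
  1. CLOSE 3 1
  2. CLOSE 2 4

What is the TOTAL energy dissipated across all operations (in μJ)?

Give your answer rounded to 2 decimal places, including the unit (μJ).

Initial: C1(1μF, Q=17μC, V=17.00V), C2(4μF, Q=6μC, V=1.50V), C3(6μF, Q=12μC, V=2.00V), C4(3μF, Q=18μC, V=6.00V), C5(5μF, Q=5μC, V=1.00V)
Op 1: CLOSE 3-1: Q_total=29.00, C_total=7.00, V=4.14; Q3=24.86, Q1=4.14; dissipated=96.429
Op 2: CLOSE 2-4: Q_total=24.00, C_total=7.00, V=3.43; Q2=13.71, Q4=10.29; dissipated=17.357
Total dissipated: 113.786 μJ

Answer: 113.79 μJ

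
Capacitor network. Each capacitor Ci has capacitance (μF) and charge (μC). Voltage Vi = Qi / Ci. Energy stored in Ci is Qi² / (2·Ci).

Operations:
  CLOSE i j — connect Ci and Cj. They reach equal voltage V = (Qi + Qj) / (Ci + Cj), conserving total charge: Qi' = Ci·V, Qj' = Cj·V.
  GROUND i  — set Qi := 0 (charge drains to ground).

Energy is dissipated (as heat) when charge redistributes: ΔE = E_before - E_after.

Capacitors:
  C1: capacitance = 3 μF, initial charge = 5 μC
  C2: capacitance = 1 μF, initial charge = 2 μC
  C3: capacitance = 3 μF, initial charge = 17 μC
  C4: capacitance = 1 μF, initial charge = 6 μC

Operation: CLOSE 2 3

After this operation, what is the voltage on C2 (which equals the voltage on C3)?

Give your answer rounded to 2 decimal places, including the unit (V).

Initial: C1(3μF, Q=5μC, V=1.67V), C2(1μF, Q=2μC, V=2.00V), C3(3μF, Q=17μC, V=5.67V), C4(1μF, Q=6μC, V=6.00V)
Op 1: CLOSE 2-3: Q_total=19.00, C_total=4.00, V=4.75; Q2=4.75, Q3=14.25; dissipated=5.042

Answer: 4.75 V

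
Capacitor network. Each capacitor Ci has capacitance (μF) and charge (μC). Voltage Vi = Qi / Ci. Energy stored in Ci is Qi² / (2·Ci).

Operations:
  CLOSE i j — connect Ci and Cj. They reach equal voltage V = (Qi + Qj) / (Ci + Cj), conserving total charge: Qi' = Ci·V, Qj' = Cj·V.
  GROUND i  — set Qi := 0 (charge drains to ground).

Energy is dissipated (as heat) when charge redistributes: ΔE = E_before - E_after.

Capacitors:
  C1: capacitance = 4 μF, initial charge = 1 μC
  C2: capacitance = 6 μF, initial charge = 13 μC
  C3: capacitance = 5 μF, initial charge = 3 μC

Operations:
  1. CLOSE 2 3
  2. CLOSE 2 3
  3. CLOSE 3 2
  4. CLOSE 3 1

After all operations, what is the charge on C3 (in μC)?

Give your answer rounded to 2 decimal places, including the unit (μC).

Initial: C1(4μF, Q=1μC, V=0.25V), C2(6μF, Q=13μC, V=2.17V), C3(5μF, Q=3μC, V=0.60V)
Op 1: CLOSE 2-3: Q_total=16.00, C_total=11.00, V=1.45; Q2=8.73, Q3=7.27; dissipated=3.347
Op 2: CLOSE 2-3: Q_total=16.00, C_total=11.00, V=1.45; Q2=8.73, Q3=7.27; dissipated=0.000
Op 3: CLOSE 3-2: Q_total=16.00, C_total=11.00, V=1.45; Q3=7.27, Q2=8.73; dissipated=0.000
Op 4: CLOSE 3-1: Q_total=8.27, C_total=9.00, V=0.92; Q3=4.60, Q1=3.68; dissipated=1.612
Final charges: Q1=3.68, Q2=8.73, Q3=4.60

Answer: 4.60 μC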